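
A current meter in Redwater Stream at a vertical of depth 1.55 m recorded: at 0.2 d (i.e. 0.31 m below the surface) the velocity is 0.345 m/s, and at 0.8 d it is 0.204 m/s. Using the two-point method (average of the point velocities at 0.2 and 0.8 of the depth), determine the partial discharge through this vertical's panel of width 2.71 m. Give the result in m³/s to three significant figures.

v̄ = (0.345 + 0.204) / 2 = 0.2745 m/s
q = v̄ × d × w = 0.2745 × 1.55 × 2.71 = 1.153 m³/s

1.15 m³/s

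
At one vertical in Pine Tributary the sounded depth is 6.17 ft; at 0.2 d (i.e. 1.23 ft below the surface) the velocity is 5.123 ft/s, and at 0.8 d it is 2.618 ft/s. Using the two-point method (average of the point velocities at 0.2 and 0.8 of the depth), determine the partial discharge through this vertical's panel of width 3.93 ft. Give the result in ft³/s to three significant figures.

93.9 ft³/s

v̄ = (5.123 + 2.618) / 2 = 3.871 ft/s
q = v̄ × d × w = 3.871 × 6.17 × 3.93 = 93.85 ft³/s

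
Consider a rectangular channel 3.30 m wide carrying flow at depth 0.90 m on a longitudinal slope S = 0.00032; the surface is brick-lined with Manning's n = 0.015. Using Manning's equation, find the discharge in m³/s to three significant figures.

A = b·y = 3.30 × 0.90 = 2.970 m²
P = b + 2y = 3.30 + 2×0.90 = 5.100 m
R = A/P = 2.970/5.100 = 0.5824 m
Q = (1/n)·A·R^(2/3)·S^(1/2) = (1/0.015) × 2.970 × 0.5824^(2/3) × 0.00032^(1/2) = 2.470 m³/s

2.47 m³/s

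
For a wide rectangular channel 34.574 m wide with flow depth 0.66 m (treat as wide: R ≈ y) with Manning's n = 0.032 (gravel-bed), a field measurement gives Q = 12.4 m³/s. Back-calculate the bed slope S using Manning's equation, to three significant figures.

A = b·y = 34.574 × 0.66 = 22.82 m²
Wide channel: R ≈ y = 0.66 m
S = (Q·n / (1·A·R^(2/3)))² = (12.4×0.032 / (1×22.82×0.7580))² = 0.0005262

0.000526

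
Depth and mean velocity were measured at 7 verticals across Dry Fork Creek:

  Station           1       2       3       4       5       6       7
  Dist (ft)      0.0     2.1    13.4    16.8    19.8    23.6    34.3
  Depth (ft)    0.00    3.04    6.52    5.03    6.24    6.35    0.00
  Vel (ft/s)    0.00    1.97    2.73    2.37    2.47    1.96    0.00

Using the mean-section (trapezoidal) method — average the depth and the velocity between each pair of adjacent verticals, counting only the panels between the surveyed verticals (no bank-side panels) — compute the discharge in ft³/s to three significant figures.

Panel 1-2: Δb = 2.1 ft, d̄ = (0.00+3.04)/2 = 1.52, v̄ = (0.00+1.97)/2 = 0.985 → q = 2.1×1.52×0.985 = 3.144 ft³/s
Panel 2-3: Δb = 11.3 ft, d̄ = (3.04+6.52)/2 = 4.78, v̄ = (1.97+2.73)/2 = 2.35 → q = 11.3×4.78×2.35 = 126.9 ft³/s
Panel 3-4: Δb = 3.4 ft, d̄ = (6.52+5.03)/2 = 5.775, v̄ = (2.73+2.37)/2 = 2.55 → q = 3.4×5.775×2.55 = 50.07 ft³/s
Panel 4-5: Δb = 3 ft, d̄ = (5.03+6.24)/2 = 5.635, v̄ = (2.37+2.47)/2 = 2.42 → q = 3×5.635×2.42 = 40.91 ft³/s
Panel 5-6: Δb = 3.8 ft, d̄ = (6.24+6.35)/2 = 6.295, v̄ = (2.47+1.96)/2 = 2.215 → q = 3.8×6.295×2.215 = 52.99 ft³/s
Panel 6-7: Δb = 10.7 ft, d̄ = (6.35+0.00)/2 = 3.175, v̄ = (1.96+0.00)/2 = 0.98 → q = 10.7×3.175×0.98 = 33.29 ft³/s
Q = Σ q = 307.3 ft³/s

307 ft³/s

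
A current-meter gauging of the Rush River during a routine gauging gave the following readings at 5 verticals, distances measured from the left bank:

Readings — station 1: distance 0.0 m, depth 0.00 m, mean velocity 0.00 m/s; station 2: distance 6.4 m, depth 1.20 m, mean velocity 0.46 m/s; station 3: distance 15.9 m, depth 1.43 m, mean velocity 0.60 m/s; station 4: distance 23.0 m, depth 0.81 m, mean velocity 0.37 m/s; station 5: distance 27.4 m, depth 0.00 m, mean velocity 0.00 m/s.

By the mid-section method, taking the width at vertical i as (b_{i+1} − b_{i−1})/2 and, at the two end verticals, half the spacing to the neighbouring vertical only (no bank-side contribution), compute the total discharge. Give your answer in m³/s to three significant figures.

w_2 = (15.9 − 0.0)/2 = 7.95 m; q_2 = 0.46 × 1.20 × 7.95 = 4.388 m³/s
w_3 = (23.0 − 6.4)/2 = 8.3 m; q_3 = 0.60 × 1.43 × 8.3 = 7.121 m³/s
w_4 = (27.4 − 15.9)/2 = 5.75 m; q_4 = 0.37 × 0.81 × 5.75 = 1.723 m³/s
Stations 1, 5 contribute zero (depth or velocity is 0).
Q = Σ qᵢ = 13.23 m³/s

13.2 m³/s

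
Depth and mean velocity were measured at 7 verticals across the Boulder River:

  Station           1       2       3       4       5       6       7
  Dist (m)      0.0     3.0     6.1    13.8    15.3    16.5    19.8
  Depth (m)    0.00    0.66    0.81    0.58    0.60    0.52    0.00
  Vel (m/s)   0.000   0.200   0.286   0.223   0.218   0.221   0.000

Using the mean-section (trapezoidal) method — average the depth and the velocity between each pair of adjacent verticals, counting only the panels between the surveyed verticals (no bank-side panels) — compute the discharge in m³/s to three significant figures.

Panel 1-2: Δb = 3 m, d̄ = (0.00+0.66)/2 = 0.33, v̄ = (0.000+0.200)/2 = 0.1 → q = 3×0.33×0.1 = 0.09900 m³/s
Panel 2-3: Δb = 3.1 m, d̄ = (0.66+0.81)/2 = 0.735, v̄ = (0.200+0.286)/2 = 0.243 → q = 3.1×0.735×0.243 = 0.5537 m³/s
Panel 3-4: Δb = 7.7 m, d̄ = (0.81+0.58)/2 = 0.695, v̄ = (0.286+0.223)/2 = 0.2545 → q = 7.7×0.695×0.2545 = 1.362 m³/s
Panel 4-5: Δb = 1.5 m, d̄ = (0.58+0.60)/2 = 0.59, v̄ = (0.223+0.218)/2 = 0.2205 → q = 1.5×0.59×0.2205 = 0.1951 m³/s
Panel 5-6: Δb = 1.2 m, d̄ = (0.60+0.52)/2 = 0.56, v̄ = (0.218+0.221)/2 = 0.2195 → q = 1.2×0.56×0.2195 = 0.1475 m³/s
Panel 6-7: Δb = 3.3 m, d̄ = (0.52+0.00)/2 = 0.26, v̄ = (0.221+0.000)/2 = 0.1105 → q = 3.3×0.26×0.1105 = 0.09481 m³/s
Q = Σ q = 2.452 m³/s

2.45 m³/s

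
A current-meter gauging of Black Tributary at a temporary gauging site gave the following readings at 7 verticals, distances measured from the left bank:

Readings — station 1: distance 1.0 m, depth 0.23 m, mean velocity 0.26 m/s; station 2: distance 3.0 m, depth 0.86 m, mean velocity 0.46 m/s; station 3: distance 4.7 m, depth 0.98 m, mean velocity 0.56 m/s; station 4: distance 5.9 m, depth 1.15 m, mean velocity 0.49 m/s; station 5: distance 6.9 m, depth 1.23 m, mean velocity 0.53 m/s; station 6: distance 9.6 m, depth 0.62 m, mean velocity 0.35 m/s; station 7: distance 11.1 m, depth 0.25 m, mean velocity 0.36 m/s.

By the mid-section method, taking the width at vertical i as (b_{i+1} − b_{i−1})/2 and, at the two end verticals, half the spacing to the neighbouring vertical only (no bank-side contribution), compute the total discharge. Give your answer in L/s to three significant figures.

3940 L/s

w_1 = (3.0 − 1.0)/2 = 1 m; q_1 = 0.26 × 0.23 × 1 = 0.05980 m³/s
w_2 = (4.7 − 1.0)/2 = 1.85 m; q_2 = 0.46 × 0.86 × 1.85 = 0.7319 m³/s
w_3 = (5.9 − 3.0)/2 = 1.45 m; q_3 = 0.56 × 0.98 × 1.45 = 0.7958 m³/s
w_4 = (6.9 − 4.7)/2 = 1.1 m; q_4 = 0.49 × 1.15 × 1.1 = 0.6199 m³/s
w_5 = (9.6 − 5.9)/2 = 1.85 m; q_5 = 0.53 × 1.23 × 1.85 = 1.206 m³/s
w_6 = (11.1 − 6.9)/2 = 2.1 m; q_6 = 0.35 × 0.62 × 2.1 = 0.4557 m³/s
w_7 = (11.1 − 9.6)/2 = 0.75 m; q_7 = 0.36 × 0.25 × 0.75 = 0.06750 m³/s
Q = Σ qᵢ = 3.936 m³/s
= 3.936 × 1000 = 3936 L/s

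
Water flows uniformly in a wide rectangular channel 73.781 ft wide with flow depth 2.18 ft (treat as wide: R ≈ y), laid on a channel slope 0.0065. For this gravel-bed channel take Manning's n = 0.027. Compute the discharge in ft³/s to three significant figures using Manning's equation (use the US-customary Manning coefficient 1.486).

1200 ft³/s

A = b·y = 73.781 × 2.18 = 160.8 ft²
Wide channel: R ≈ y = 2.18 ft
Q = (1.486/n)·A·R^(2/3)·S^(1/2) = (1.486/0.027) × 160.8 × 2.180^(2/3) × 0.0065^(1/2) = 1200 ft³/s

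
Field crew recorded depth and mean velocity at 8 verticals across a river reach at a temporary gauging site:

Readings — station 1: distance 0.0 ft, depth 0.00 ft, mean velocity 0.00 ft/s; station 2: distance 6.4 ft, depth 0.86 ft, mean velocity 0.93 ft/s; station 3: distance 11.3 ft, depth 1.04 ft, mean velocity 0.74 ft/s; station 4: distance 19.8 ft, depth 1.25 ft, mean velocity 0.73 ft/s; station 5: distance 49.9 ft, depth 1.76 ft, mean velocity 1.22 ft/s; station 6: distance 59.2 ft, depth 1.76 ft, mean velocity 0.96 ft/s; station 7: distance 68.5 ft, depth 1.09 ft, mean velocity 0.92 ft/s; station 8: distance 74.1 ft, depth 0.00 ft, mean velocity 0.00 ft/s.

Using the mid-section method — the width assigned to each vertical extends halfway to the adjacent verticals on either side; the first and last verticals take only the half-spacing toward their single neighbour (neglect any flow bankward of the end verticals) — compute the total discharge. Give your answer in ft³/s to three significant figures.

w_2 = (11.3 − 0.0)/2 = 5.65 ft; q_2 = 0.93 × 0.86 × 5.65 = 4.519 ft³/s
w_3 = (19.8 − 6.4)/2 = 6.7 ft; q_3 = 0.74 × 1.04 × 6.7 = 5.156 ft³/s
w_4 = (49.9 − 11.3)/2 = 19.3 ft; q_4 = 0.73 × 1.25 × 19.3 = 17.61 ft³/s
w_5 = (59.2 − 19.8)/2 = 19.7 ft; q_5 = 1.22 × 1.76 × 19.7 = 42.30 ft³/s
w_6 = (68.5 − 49.9)/2 = 9.3 ft; q_6 = 0.96 × 1.76 × 9.3 = 15.71 ft³/s
w_7 = (74.1 − 59.2)/2 = 7.45 ft; q_7 = 0.92 × 1.09 × 7.45 = 7.471 ft³/s
Stations 1, 8 contribute zero (depth or velocity is 0).
Q = Σ qᵢ = 92.77 ft³/s

92.8 ft³/s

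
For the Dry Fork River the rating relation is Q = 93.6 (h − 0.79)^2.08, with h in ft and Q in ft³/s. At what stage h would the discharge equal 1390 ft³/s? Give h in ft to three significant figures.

4.45 ft

h − h₀ = (Q/C)^(1/b) = (1390/93.6)^(1/2.08) = 3.659 ft
h = 0.79 + 3.659 = 4.449 ft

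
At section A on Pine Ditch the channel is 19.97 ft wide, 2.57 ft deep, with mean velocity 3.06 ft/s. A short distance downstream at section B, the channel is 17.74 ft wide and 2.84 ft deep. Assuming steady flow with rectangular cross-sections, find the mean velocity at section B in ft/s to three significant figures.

Q = A₁V₁ = (19.97×2.57) × 3.06 = 157.0 ft³/s
A₂ = 17.74 × 2.84 = 50.38 ft²
V₂ = Q/A₂ = 157.0/50.38 = 3.117 ft/s

3.12 ft/s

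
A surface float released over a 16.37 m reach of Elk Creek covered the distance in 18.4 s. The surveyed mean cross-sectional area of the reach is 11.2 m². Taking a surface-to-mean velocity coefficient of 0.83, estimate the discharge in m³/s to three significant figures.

v_surface = L / t̄ = 16.37 / 18.4 = 0.8897 m/s
v_mean = 0.83 × 0.8897 = 0.7384 m/s
Q = A × v_mean = 11.2 × 0.7384 = 8.270 m³/s

8.27 m³/s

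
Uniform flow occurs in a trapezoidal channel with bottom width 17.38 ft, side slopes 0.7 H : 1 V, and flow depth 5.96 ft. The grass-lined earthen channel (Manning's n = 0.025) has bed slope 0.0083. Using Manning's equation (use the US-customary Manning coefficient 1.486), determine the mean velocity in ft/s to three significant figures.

A = (b + z·y)·y = (17.38 + 0.7×5.96)×5.96 = 128.4 ft²
P = b + 2y√(1+z²) = 17.38 + 2×5.96×√(1+0.7²) = 31.93 ft
R = A/P = 128.4/31.93 = 4.023 ft
Q = (1.486/n)·A·R^(2/3)·S^(1/2) = (1.486/0.025) × 128.4 × 4.023^(2/3) × 0.0083^(1/2) = 1759 ft³/s
V = Q/A = 1759/128.4 = 13.70 ft/s

13.7 ft/s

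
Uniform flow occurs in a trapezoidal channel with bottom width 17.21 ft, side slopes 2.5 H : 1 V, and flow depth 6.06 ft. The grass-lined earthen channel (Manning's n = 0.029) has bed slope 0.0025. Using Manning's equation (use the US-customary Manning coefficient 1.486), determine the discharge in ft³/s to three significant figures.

A = (b + z·y)·y = (17.21 + 2.5×6.06)×6.06 = 196.1 ft²
P = b + 2y√(1+z²) = 17.21 + 2×6.06×√(1+2.5²) = 49.84 ft
R = A/P = 196.1/49.84 = 3.934 ft
Q = (1.486/n)·A·R^(2/3)·S^(1/2) = (1.486/0.029) × 196.1 × 3.934^(2/3) × 0.0025^(1/2) = 1252 ft³/s

1250 ft³/s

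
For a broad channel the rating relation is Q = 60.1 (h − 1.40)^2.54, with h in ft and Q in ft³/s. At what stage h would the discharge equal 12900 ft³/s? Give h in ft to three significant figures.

h − h₀ = (Q/C)^(1/b) = (12900/60.1)^(1/2.54) = 8.279 ft
h = 1.40 + 8.279 = 9.679 ft

9.68 ft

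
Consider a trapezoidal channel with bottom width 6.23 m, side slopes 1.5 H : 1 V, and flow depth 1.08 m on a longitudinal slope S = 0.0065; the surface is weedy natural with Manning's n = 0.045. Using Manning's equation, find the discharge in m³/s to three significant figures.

13.5 m³/s

A = (b + z·y)·y = (6.23 + 1.5×1.08)×1.08 = 8.478 m²
P = b + 2y√(1+z²) = 6.23 + 2×1.08×√(1+1.5²) = 10.12 m
R = A/P = 8.478/10.12 = 0.8374 m
Q = (1/n)·A·R^(2/3)·S^(1/2) = (1/0.045) × 8.478 × 0.8374^(2/3) × 0.0065^(1/2) = 13.49 m³/s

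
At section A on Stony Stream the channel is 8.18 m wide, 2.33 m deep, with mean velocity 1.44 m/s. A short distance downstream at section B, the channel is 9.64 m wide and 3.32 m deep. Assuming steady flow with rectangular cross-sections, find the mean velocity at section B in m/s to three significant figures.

0.858 m/s

Q = A₁V₁ = (8.18×2.33) × 1.44 = 27.45 m³/s
A₂ = 9.64 × 3.32 = 32.00 m²
V₂ = Q/A₂ = 27.45/32.00 = 0.8575 m/s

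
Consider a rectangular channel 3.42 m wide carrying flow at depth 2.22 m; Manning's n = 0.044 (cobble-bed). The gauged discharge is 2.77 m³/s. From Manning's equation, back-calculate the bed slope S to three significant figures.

0.000270

A = b·y = 3.42 × 2.22 = 7.592 m²
P = b + 2y = 3.42 + 2×2.22 = 7.860 m
R = A/P = 7.592/7.860 = 0.9660 m
S = (Q·n / (1·A·R^(2/3)))² = (2.77×0.044 / (1×7.592×0.9772))² = 0.0002699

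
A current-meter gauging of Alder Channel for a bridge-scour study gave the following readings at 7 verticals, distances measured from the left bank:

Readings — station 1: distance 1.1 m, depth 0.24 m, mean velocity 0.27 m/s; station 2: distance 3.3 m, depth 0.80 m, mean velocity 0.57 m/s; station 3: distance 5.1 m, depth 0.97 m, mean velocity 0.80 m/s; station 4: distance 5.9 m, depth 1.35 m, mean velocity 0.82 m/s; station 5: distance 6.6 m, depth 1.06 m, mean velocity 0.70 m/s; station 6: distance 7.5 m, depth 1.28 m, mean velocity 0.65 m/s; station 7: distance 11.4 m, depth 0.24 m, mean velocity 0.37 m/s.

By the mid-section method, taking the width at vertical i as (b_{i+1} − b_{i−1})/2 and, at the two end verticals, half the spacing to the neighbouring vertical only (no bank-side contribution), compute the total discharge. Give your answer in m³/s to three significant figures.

w_1 = (3.3 − 1.1)/2 = 1.1 m; q_1 = 0.27 × 0.24 × 1.1 = 0.07128 m³/s
w_2 = (5.1 − 1.1)/2 = 2 m; q_2 = 0.57 × 0.80 × 2 = 0.9120 m³/s
w_3 = (5.9 − 3.3)/2 = 1.3 m; q_3 = 0.80 × 0.97 × 1.3 = 1.009 m³/s
w_4 = (6.6 − 5.1)/2 = 0.75 m; q_4 = 0.82 × 1.35 × 0.75 = 0.8303 m³/s
w_5 = (7.5 − 5.9)/2 = 0.8 m; q_5 = 0.70 × 1.06 × 0.8 = 0.5936 m³/s
w_6 = (11.4 − 6.6)/2 = 2.4 m; q_6 = 0.65 × 1.28 × 2.4 = 1.997 m³/s
w_7 = (11.4 − 7.5)/2 = 1.95 m; q_7 = 0.37 × 0.24 × 1.95 = 0.1732 m³/s
Q = Σ qᵢ = 5.586 m³/s

5.59 m³/s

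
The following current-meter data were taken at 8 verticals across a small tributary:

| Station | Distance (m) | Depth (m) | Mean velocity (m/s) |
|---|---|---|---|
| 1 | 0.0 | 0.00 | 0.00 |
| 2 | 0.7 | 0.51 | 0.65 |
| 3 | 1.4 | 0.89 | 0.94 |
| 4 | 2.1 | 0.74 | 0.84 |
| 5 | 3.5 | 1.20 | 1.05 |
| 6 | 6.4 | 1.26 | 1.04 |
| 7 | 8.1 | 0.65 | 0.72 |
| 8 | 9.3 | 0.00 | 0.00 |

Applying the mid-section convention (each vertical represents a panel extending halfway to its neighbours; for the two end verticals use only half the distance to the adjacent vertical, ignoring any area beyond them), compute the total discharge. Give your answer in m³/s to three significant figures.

w_2 = (1.4 − 0.0)/2 = 0.7 m; q_2 = 0.65 × 0.51 × 0.7 = 0.2321 m³/s
w_3 = (2.1 − 0.7)/2 = 0.7 m; q_3 = 0.94 × 0.89 × 0.7 = 0.5856 m³/s
w_4 = (3.5 − 1.4)/2 = 1.05 m; q_4 = 0.84 × 0.74 × 1.05 = 0.6527 m³/s
w_5 = (6.4 − 2.1)/2 = 2.15 m; q_5 = 1.05 × 1.20 × 2.15 = 2.709 m³/s
w_6 = (8.1 − 3.5)/2 = 2.3 m; q_6 = 1.04 × 1.26 × 2.3 = 3.014 m³/s
w_7 = (9.3 − 6.4)/2 = 1.45 m; q_7 = 0.72 × 0.65 × 1.45 = 0.6786 m³/s
Stations 1, 8 contribute zero (depth or velocity is 0).
Q = Σ qᵢ = 7.872 m³/s

7.87 m³/s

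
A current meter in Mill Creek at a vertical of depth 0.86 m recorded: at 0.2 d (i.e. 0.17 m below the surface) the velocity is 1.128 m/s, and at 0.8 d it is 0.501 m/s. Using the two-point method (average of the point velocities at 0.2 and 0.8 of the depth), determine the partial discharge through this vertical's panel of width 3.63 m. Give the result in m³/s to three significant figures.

v̄ = (1.128 + 0.501) / 2 = 0.8145 m/s
q = v̄ × d × w = 0.8145 × 0.86 × 3.63 = 2.543 m³/s

2.54 m³/s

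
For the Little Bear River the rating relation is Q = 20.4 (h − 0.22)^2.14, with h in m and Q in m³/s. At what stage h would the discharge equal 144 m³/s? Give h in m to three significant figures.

2.71 m

h − h₀ = (Q/C)^(1/b) = (144/20.4)^(1/2.14) = 2.492 m
h = 0.22 + 2.492 = 2.712 m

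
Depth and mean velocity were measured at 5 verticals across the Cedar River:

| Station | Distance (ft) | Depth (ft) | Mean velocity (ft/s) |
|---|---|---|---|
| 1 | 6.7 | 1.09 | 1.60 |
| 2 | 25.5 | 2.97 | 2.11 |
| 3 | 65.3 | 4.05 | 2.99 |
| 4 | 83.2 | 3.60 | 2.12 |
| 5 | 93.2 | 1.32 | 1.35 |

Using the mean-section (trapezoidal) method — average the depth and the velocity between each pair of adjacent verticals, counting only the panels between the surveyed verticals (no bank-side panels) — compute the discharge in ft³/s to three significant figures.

Panel 1-2: Δb = 18.8 ft, d̄ = (1.09+2.97)/2 = 2.03, v̄ = (1.60+2.11)/2 = 1.855 → q = 18.8×2.03×1.855 = 70.79 ft³/s
Panel 2-3: Δb = 39.8 ft, d̄ = (2.97+4.05)/2 = 3.51, v̄ = (2.11+2.99)/2 = 2.55 → q = 39.8×3.51×2.55 = 356.2 ft³/s
Panel 3-4: Δb = 17.9 ft, d̄ = (4.05+3.60)/2 = 3.825, v̄ = (2.99+2.12)/2 = 2.555 → q = 17.9×3.825×2.555 = 174.9 ft³/s
Panel 4-5: Δb = 10 ft, d̄ = (3.60+1.32)/2 = 2.46, v̄ = (2.12+1.35)/2 = 1.735 → q = 10×2.46×1.735 = 42.68 ft³/s
Q = Σ q = 644.6 ft³/s

645 ft³/s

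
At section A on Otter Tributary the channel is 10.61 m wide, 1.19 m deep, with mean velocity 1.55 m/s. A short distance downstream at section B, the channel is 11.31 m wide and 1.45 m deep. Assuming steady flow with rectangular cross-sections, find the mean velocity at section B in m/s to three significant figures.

Q = A₁V₁ = (10.61×1.19) × 1.55 = 19.57 m³/s
A₂ = 11.31 × 1.45 = 16.40 m²
V₂ = Q/A₂ = 19.57/16.40 = 1.193 m/s

1.19 m/s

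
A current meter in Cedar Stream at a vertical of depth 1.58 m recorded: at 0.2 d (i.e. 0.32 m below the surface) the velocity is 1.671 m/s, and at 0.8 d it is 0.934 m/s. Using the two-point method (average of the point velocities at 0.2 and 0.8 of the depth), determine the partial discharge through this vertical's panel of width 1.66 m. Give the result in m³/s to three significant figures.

v̄ = (1.671 + 0.934) / 2 = 1.303 m/s
q = v̄ × d × w = 1.303 × 1.58 × 1.66 = 3.416 m³/s

3.42 m³/s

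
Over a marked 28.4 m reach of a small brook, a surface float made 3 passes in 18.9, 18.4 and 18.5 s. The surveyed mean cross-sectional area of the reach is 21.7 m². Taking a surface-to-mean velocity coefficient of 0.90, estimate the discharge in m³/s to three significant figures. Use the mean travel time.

29.8 m³/s

t̄ = (18.9 + 18.4 + 18.5) / 3 = 18.6 s
v_surface = L / t̄ = 28.4 / 18.6 = 1.527 m/s
v_mean = 0.90 × 1.527 = 1.374 m/s
Q = A × v_mean = 21.7 × 1.374 = 29.82 m³/s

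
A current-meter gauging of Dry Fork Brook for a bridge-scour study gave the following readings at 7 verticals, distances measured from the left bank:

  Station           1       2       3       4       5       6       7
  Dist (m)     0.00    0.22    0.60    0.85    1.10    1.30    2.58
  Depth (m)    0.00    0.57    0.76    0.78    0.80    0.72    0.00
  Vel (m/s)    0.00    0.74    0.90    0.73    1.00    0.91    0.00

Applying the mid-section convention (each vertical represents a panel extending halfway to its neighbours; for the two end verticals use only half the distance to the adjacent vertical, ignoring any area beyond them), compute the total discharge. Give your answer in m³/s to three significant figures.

1.15 m³/s

w_2 = (0.60 − 0.00)/2 = 0.3 m; q_2 = 0.74 × 0.57 × 0.3 = 0.1265 m³/s
w_3 = (0.85 − 0.22)/2 = 0.315 m; q_3 = 0.90 × 0.76 × 0.315 = 0.2155 m³/s
w_4 = (1.10 − 0.60)/2 = 0.25 m; q_4 = 0.73 × 0.78 × 0.25 = 0.1424 m³/s
w_5 = (1.30 − 0.85)/2 = 0.225 m; q_5 = 1.00 × 0.80 × 0.225 = 0.1800 m³/s
w_6 = (2.58 − 1.10)/2 = 0.74 m; q_6 = 0.91 × 0.72 × 0.74 = 0.4848 m³/s
Stations 1, 7 contribute zero (depth or velocity is 0).
Q = Σ qᵢ = 1.149 m³/s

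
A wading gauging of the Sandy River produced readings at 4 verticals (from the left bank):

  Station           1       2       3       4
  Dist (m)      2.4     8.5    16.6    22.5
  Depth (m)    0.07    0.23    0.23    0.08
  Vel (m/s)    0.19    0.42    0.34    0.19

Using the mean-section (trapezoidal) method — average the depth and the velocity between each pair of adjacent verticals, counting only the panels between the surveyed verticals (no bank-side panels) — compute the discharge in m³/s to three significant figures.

Panel 1-2: Δb = 6.1 m, d̄ = (0.07+0.23)/2 = 0.15, v̄ = (0.19+0.42)/2 = 0.305 → q = 6.1×0.15×0.305 = 0.2791 m³/s
Panel 2-3: Δb = 8.1 m, d̄ = (0.23+0.23)/2 = 0.23, v̄ = (0.42+0.34)/2 = 0.38 → q = 8.1×0.23×0.38 = 0.7079 m³/s
Panel 3-4: Δb = 5.9 m, d̄ = (0.23+0.08)/2 = 0.155, v̄ = (0.34+0.19)/2 = 0.265 → q = 5.9×0.155×0.265 = 0.2423 m³/s
Q = Σ q = 1.229 m³/s

1.23 m³/s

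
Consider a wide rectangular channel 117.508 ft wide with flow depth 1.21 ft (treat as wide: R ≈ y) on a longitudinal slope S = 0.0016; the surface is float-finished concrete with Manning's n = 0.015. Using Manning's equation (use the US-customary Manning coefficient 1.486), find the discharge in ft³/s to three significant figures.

A = b·y = 117.508 × 1.21 = 142.2 ft²
Wide channel: R ≈ y = 1.21 ft
Q = (1.486/n)·A·R^(2/3)·S^(1/2) = (1.486/0.015) × 142.2 × 1.210^(2/3) × 0.0016^(1/2) = 639.8 ft³/s

640 ft³/s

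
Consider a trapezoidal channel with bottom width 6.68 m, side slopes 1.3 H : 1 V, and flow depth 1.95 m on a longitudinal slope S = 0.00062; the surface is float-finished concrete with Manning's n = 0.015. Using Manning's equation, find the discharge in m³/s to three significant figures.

A = (b + z·y)·y = (6.68 + 1.3×1.95)×1.95 = 17.97 m²
P = b + 2y√(1+z²) = 6.68 + 2×1.95×√(1+1.3²) = 13.08 m
R = A/P = 17.97/13.08 = 1.374 m
Q = (1/n)·A·R^(2/3)·S^(1/2) = (1/0.015) × 17.97 × 1.374^(2/3) × 0.00062^(1/2) = 36.87 m³/s

36.9 m³/s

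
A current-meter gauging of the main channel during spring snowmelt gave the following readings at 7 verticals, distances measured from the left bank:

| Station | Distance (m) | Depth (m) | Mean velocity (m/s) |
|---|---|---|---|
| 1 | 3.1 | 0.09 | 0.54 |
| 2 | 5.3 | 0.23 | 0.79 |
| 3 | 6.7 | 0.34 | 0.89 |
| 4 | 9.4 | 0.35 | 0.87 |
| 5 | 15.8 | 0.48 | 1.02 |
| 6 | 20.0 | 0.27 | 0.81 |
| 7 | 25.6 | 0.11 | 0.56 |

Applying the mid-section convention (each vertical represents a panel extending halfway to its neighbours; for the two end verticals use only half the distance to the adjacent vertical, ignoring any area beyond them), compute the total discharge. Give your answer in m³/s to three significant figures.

w_1 = (5.3 − 3.1)/2 = 1.1 m; q_1 = 0.54 × 0.09 × 1.1 = 0.05346 m³/s
w_2 = (6.7 − 3.1)/2 = 1.8 m; q_2 = 0.79 × 0.23 × 1.8 = 0.3271 m³/s
w_3 = (9.4 − 5.3)/2 = 2.05 m; q_3 = 0.89 × 0.34 × 2.05 = 0.6203 m³/s
w_4 = (15.8 − 6.7)/2 = 4.55 m; q_4 = 0.87 × 0.35 × 4.55 = 1.385 m³/s
w_5 = (20.0 − 9.4)/2 = 5.3 m; q_5 = 1.02 × 0.48 × 5.3 = 2.595 m³/s
w_6 = (25.6 − 15.8)/2 = 4.9 m; q_6 = 0.81 × 0.27 × 4.9 = 1.072 m³/s
w_7 = (25.6 − 20.0)/2 = 2.8 m; q_7 = 0.56 × 0.11 × 2.8 = 0.1725 m³/s
Q = Σ qᵢ = 6.225 m³/s

6.23 m³/s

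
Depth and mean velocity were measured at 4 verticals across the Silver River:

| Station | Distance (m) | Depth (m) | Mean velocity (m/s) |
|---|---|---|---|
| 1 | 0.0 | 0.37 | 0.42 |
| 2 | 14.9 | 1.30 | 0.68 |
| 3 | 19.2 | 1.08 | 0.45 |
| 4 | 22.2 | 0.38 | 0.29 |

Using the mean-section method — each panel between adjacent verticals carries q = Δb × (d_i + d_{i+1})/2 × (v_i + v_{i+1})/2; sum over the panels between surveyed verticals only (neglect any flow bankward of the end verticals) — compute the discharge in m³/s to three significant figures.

10.5 m³/s

Panel 1-2: Δb = 14.9 m, d̄ = (0.37+1.30)/2 = 0.835, v̄ = (0.42+0.68)/2 = 0.55 → q = 14.9×0.835×0.55 = 6.843 m³/s
Panel 2-3: Δb = 4.3 m, d̄ = (1.30+1.08)/2 = 1.19, v̄ = (0.68+0.45)/2 = 0.565 → q = 4.3×1.19×0.565 = 2.891 m³/s
Panel 3-4: Δb = 3 m, d̄ = (1.08+0.38)/2 = 0.73, v̄ = (0.45+0.29)/2 = 0.37 → q = 3×0.73×0.37 = 0.8103 m³/s
Q = Σ q = 10.54 m³/s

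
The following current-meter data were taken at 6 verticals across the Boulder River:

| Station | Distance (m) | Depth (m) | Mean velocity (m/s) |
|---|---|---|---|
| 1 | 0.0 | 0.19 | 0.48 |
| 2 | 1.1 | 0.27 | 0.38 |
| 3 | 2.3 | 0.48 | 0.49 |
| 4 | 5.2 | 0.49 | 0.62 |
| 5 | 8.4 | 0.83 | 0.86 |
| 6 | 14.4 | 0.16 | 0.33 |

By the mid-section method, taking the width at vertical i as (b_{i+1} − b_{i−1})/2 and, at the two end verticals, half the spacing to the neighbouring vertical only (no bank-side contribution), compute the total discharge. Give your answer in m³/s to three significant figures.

5.02 m³/s

w_1 = (1.1 − 0.0)/2 = 0.55 m; q_1 = 0.48 × 0.19 × 0.55 = 0.05016 m³/s
w_2 = (2.3 − 0.0)/2 = 1.15 m; q_2 = 0.38 × 0.27 × 1.15 = 0.1180 m³/s
w_3 = (5.2 − 1.1)/2 = 2.05 m; q_3 = 0.49 × 0.48 × 2.05 = 0.4822 m³/s
w_4 = (8.4 − 2.3)/2 = 3.05 m; q_4 = 0.62 × 0.49 × 3.05 = 0.9266 m³/s
w_5 = (14.4 − 5.2)/2 = 4.6 m; q_5 = 0.86 × 0.83 × 4.6 = 3.283 m³/s
w_6 = (14.4 − 8.4)/2 = 3 m; q_6 = 0.33 × 0.16 × 3 = 0.1584 m³/s
Q = Σ qᵢ = 5.019 m³/s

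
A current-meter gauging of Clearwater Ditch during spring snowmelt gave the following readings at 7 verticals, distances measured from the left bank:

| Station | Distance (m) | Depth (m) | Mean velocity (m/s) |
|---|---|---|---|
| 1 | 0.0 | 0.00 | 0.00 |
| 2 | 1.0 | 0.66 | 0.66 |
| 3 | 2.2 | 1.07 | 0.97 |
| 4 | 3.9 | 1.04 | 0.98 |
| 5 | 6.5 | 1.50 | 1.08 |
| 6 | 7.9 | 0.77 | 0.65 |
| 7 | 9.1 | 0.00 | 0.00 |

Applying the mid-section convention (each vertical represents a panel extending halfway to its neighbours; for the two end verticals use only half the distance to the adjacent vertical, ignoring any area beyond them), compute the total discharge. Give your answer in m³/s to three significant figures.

8.07 m³/s

w_2 = (2.2 − 0.0)/2 = 1.1 m; q_2 = 0.66 × 0.66 × 1.1 = 0.4792 m³/s
w_3 = (3.9 − 1.0)/2 = 1.45 m; q_3 = 0.97 × 1.07 × 1.45 = 1.505 m³/s
w_4 = (6.5 − 2.2)/2 = 2.15 m; q_4 = 0.98 × 1.04 × 2.15 = 2.191 m³/s
w_5 = (7.9 − 3.9)/2 = 2 m; q_5 = 1.08 × 1.50 × 2 = 3.240 m³/s
w_6 = (9.1 − 6.5)/2 = 1.3 m; q_6 = 0.65 × 0.77 × 1.3 = 0.6507 m³/s
Stations 1, 7 contribute zero (depth or velocity is 0).
Q = Σ qᵢ = 8.066 m³/s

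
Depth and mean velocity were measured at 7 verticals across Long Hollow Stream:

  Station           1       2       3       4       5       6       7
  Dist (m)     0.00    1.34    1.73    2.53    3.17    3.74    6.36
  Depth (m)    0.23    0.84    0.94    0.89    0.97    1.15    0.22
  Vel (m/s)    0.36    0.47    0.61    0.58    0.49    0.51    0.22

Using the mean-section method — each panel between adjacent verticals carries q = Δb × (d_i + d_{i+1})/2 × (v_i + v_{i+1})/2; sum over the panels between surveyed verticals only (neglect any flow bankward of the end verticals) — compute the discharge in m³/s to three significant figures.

Panel 1-2: Δb = 1.34 m, d̄ = (0.23+0.84)/2 = 0.535, v̄ = (0.36+0.47)/2 = 0.415 → q = 1.34×0.535×0.415 = 0.2975 m³/s
Panel 2-3: Δb = 0.39 m, d̄ = (0.84+0.94)/2 = 0.89, v̄ = (0.47+0.61)/2 = 0.54 → q = 0.39×0.89×0.54 = 0.1874 m³/s
Panel 3-4: Δb = 0.8 m, d̄ = (0.94+0.89)/2 = 0.915, v̄ = (0.61+0.58)/2 = 0.595 → q = 0.8×0.915×0.595 = 0.4355 m³/s
Panel 4-5: Δb = 0.64 m, d̄ = (0.89+0.97)/2 = 0.93, v̄ = (0.58+0.49)/2 = 0.535 → q = 0.64×0.93×0.535 = 0.3184 m³/s
Panel 5-6: Δb = 0.57 m, d̄ = (0.97+1.15)/2 = 1.06, v̄ = (0.49+0.51)/2 = 0.5 → q = 0.57×1.06×0.5 = 0.3021 m³/s
Panel 6-7: Δb = 2.62 m, d̄ = (1.15+0.22)/2 = 0.685, v̄ = (0.51+0.22)/2 = 0.365 → q = 2.62×0.685×0.365 = 0.6551 m³/s
Q = Σ q = 2.196 m³/s

2.20 m³/s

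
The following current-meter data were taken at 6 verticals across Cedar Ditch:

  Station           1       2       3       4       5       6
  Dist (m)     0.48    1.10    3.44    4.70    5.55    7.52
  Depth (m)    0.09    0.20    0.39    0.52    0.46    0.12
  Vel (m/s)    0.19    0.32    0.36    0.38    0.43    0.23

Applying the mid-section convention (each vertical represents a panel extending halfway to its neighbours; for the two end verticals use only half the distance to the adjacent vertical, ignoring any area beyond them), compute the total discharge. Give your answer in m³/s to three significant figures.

0.867 m³/s

w_1 = (1.10 − 0.48)/2 = 0.31 m; q_1 = 0.19 × 0.09 × 0.31 = 0.005301 m³/s
w_2 = (3.44 − 0.48)/2 = 1.48 m; q_2 = 0.32 × 0.20 × 1.48 = 0.09472 m³/s
w_3 = (4.70 − 1.10)/2 = 1.8 m; q_3 = 0.36 × 0.39 × 1.8 = 0.2527 m³/s
w_4 = (5.55 − 3.44)/2 = 1.055 m; q_4 = 0.38 × 0.52 × 1.055 = 0.2085 m³/s
w_5 = (7.52 − 4.70)/2 = 1.41 m; q_5 = 0.43 × 0.46 × 1.41 = 0.2789 m³/s
w_6 = (7.52 − 5.55)/2 = 0.985 m; q_6 = 0.23 × 0.12 × 0.985 = 0.02719 m³/s
Q = Σ qᵢ = 0.8673 m³/s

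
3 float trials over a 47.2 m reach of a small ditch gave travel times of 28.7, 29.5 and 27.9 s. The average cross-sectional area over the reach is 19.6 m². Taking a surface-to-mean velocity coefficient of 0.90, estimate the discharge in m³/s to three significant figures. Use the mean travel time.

t̄ = (28.7 + 29.5 + 27.9) / 3 = 28.7 s
v_surface = L / t̄ = 47.2 / 28.7 = 1.645 m/s
v_mean = 0.90 × 1.645 = 1.480 m/s
Q = A × v_mean = 19.6 × 1.480 = 29.01 m³/s

29.0 m³/s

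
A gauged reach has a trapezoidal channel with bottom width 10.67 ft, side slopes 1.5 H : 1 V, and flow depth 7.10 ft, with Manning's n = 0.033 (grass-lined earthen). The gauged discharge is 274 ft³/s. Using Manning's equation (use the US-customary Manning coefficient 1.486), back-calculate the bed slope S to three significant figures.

0.000240

A = (b + z·y)·y = (10.67 + 1.5×7.10)×7.10 = 151.4 ft²
P = b + 2y√(1+z²) = 10.67 + 2×7.10×√(1+1.5²) = 36.27 ft
R = A/P = 151.4/36.27 = 4.174 ft
S = (Q·n / (1.486·A·R^(2/3)))² = (274×0.033 / (1.486×151.4×2.592))² = 0.0002405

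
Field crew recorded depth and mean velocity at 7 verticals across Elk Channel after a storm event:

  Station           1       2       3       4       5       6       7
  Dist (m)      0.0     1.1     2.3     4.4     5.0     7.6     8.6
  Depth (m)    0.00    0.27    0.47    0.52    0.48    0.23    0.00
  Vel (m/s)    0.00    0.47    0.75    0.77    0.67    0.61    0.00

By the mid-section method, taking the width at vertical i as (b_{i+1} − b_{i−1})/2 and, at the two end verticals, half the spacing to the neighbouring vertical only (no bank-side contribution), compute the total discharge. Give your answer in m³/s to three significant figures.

2.04 m³/s

w_2 = (2.3 − 0.0)/2 = 1.15 m; q_2 = 0.47 × 0.27 × 1.15 = 0.1459 m³/s
w_3 = (4.4 − 1.1)/2 = 1.65 m; q_3 = 0.75 × 0.47 × 1.65 = 0.5816 m³/s
w_4 = (5.0 − 2.3)/2 = 1.35 m; q_4 = 0.77 × 0.52 × 1.35 = 0.5405 m³/s
w_5 = (7.6 − 4.4)/2 = 1.6 m; q_5 = 0.67 × 0.48 × 1.6 = 0.5146 m³/s
w_6 = (8.6 − 5.0)/2 = 1.8 m; q_6 = 0.61 × 0.23 × 1.8 = 0.2525 m³/s
Stations 1, 7 contribute zero (depth or velocity is 0).
Q = Σ qᵢ = 2.035 m³/s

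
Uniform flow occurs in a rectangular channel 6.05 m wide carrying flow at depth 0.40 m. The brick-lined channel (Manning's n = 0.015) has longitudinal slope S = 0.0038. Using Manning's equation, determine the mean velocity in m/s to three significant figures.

A = b·y = 6.05 × 0.40 = 2.420 m²
P = b + 2y = 6.05 + 2×0.40 = 6.850 m
R = A/P = 2.420/6.850 = 0.3533 m
Q = (1/n)·A·R^(2/3)·S^(1/2) = (1/0.015) × 2.420 × 0.3533^(2/3) × 0.0038^(1/2) = 4.970 m³/s
V = Q/A = 4.970/2.420 = 2.054 m/s

2.05 m/s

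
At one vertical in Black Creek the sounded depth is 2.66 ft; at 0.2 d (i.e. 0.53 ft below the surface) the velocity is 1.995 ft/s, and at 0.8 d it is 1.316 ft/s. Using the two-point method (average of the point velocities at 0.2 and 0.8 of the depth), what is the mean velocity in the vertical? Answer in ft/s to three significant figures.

v̄ = (1.995 + 1.316) / 2 = 1.656 ft/s

1.66 ft/s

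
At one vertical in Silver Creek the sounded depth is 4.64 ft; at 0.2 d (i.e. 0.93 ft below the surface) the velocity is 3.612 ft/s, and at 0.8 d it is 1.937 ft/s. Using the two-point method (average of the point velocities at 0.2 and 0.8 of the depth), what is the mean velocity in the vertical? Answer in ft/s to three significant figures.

2.77 ft/s

v̄ = (3.612 + 1.937) / 2 = 2.775 ft/s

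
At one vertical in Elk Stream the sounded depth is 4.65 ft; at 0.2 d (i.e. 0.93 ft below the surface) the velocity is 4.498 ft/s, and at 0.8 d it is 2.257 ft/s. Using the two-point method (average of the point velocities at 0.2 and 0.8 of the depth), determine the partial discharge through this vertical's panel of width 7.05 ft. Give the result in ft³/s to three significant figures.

v̄ = (4.498 + 2.257) / 2 = 3.378 ft/s
q = v̄ × d × w = 3.378 × 4.65 × 7.05 = 110.7 ft³/s

111 ft³/s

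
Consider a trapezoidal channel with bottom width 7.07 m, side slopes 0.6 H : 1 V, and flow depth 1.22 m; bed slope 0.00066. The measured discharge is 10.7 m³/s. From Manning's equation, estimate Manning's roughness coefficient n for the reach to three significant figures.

A = (b + z·y)·y = (7.07 + 0.6×1.22)×1.22 = 9.518 m²
P = b + 2y√(1+z²) = 7.07 + 2×1.22×√(1+0.6²) = 9.916 m
R = A/P = 9.518/9.916 = 0.9600 m
n = (1/Q)·A·R^(2/3)·S^(1/2) = (1/10.7) × 9.518 × 0.9731 × 0.02569 = 0.02224

0.0222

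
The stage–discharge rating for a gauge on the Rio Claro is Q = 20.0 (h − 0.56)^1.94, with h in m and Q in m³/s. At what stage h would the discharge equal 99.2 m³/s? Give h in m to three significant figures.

h − h₀ = (Q/C)^(1/b) = (99.2/20.0)^(1/1.94) = 2.283 m
h = 0.56 + 2.283 = 2.843 m

2.84 m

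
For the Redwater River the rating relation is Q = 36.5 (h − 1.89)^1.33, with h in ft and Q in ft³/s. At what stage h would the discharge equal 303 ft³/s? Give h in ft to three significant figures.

h − h₀ = (Q/C)^(1/b) = (303/36.5)^(1/1.33) = 4.910 ft
h = 1.89 + 4.910 = 6.800 ft

6.80 ft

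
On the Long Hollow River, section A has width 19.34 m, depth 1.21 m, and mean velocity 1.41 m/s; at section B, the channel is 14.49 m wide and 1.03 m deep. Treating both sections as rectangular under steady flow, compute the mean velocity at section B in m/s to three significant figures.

2.21 m/s

Q = A₁V₁ = (19.34×1.21) × 1.41 = 33.00 m³/s
A₂ = 14.49 × 1.03 = 14.92 m²
V₂ = Q/A₂ = 33.00/14.92 = 2.211 m/s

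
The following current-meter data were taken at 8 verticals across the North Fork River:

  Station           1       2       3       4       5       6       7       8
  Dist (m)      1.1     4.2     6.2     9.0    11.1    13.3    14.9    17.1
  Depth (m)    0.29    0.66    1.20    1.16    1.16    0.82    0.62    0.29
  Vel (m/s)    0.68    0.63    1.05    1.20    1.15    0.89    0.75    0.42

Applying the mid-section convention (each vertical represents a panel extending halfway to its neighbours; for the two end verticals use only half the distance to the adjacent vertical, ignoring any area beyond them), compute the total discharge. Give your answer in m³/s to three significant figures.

13.1 m³/s

w_1 = (4.2 − 1.1)/2 = 1.55 m; q_1 = 0.68 × 0.29 × 1.55 = 0.3057 m³/s
w_2 = (6.2 − 1.1)/2 = 2.55 m; q_2 = 0.63 × 0.66 × 2.55 = 1.060 m³/s
w_3 = (9.0 − 4.2)/2 = 2.4 m; q_3 = 1.05 × 1.20 × 2.4 = 3.024 m³/s
w_4 = (11.1 − 6.2)/2 = 2.45 m; q_4 = 1.20 × 1.16 × 2.45 = 3.410 m³/s
w_5 = (13.3 − 9.0)/2 = 2.15 m; q_5 = 1.15 × 1.16 × 2.15 = 2.868 m³/s
w_6 = (14.9 − 11.1)/2 = 1.9 m; q_6 = 0.89 × 0.82 × 1.9 = 1.387 m³/s
w_7 = (17.1 − 13.3)/2 = 1.9 m; q_7 = 0.75 × 0.62 × 1.9 = 0.8835 m³/s
w_8 = (17.1 − 14.9)/2 = 1.1 m; q_8 = 0.42 × 0.29 × 1.1 = 0.1340 m³/s
Q = Σ qᵢ = 13.07 m³/s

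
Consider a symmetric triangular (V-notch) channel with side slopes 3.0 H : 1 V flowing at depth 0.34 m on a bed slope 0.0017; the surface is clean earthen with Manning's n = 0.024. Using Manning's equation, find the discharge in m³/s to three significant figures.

0.177 m³/s

A = z·y² = 3.0×0.34² = 0.3468 m²
P = 2y√(1+z²) = 2×0.34×√(1+3.0²) = 2.150 m
R = A/P = 0.3468/2.150 = 0.1613 m
Q = (1/n)·A·R^(2/3)·S^(1/2) = (1/0.024) × 0.3468 × 0.1613^(2/3) × 0.0017^(1/2) = 0.1765 m³/s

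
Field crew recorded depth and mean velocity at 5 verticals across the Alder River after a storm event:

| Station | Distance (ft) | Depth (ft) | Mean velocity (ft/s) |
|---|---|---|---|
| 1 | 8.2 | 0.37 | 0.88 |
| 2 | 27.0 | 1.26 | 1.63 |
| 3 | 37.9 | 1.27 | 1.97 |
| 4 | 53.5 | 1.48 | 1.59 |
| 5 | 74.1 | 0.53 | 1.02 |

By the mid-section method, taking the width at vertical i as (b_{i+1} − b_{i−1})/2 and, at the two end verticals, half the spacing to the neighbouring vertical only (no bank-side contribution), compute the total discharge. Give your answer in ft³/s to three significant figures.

115 ft³/s

w_1 = (27.0 − 8.2)/2 = 9.4 ft; q_1 = 0.88 × 0.37 × 9.4 = 3.061 ft³/s
w_2 = (37.9 − 8.2)/2 = 14.85 ft; q_2 = 1.63 × 1.26 × 14.85 = 30.50 ft³/s
w_3 = (53.5 − 27.0)/2 = 13.25 ft; q_3 = 1.97 × 1.27 × 13.25 = 33.15 ft³/s
w_4 = (74.1 − 37.9)/2 = 18.1 ft; q_4 = 1.59 × 1.48 × 18.1 = 42.59 ft³/s
w_5 = (74.1 − 53.5)/2 = 10.3 ft; q_5 = 1.02 × 0.53 × 10.3 = 5.568 ft³/s
Q = Σ qᵢ = 114.9 ft³/s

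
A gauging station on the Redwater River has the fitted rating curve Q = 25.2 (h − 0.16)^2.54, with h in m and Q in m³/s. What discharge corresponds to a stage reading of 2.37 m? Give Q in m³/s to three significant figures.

189 m³/s

Q = 25.2 × (2.37 − 0.16)^2.54 = 25.2 × 2.21^2.54 = 188.9 m³/s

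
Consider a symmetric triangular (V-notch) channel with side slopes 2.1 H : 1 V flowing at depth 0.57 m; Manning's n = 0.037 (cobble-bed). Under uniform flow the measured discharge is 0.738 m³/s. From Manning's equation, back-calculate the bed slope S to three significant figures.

0.00979

A = z·y² = 2.1×0.57² = 0.6823 m²
P = 2y√(1+z²) = 2×0.57×√(1+2.1²) = 2.652 m
R = A/P = 0.6823/2.652 = 0.2573 m
S = (Q·n / (1·A·R^(2/3)))² = (0.738×0.037 / (1×0.6823×0.4046))² = 0.009786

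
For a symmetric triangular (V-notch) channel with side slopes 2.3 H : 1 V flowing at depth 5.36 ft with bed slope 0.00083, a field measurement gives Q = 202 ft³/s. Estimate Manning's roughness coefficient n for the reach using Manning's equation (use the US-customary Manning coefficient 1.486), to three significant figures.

0.0255

A = z·y² = 2.3×5.36² = 66.08 ft²
P = 2y√(1+z²) = 2×5.36×√(1+2.3²) = 26.89 ft
R = A/P = 66.08/26.89 = 2.458 ft
n = (1.486/Q)·A·R^(2/3)·S^(1/2) = (1.486/202) × 66.08 × 1.821 × 0.02881 = 0.02550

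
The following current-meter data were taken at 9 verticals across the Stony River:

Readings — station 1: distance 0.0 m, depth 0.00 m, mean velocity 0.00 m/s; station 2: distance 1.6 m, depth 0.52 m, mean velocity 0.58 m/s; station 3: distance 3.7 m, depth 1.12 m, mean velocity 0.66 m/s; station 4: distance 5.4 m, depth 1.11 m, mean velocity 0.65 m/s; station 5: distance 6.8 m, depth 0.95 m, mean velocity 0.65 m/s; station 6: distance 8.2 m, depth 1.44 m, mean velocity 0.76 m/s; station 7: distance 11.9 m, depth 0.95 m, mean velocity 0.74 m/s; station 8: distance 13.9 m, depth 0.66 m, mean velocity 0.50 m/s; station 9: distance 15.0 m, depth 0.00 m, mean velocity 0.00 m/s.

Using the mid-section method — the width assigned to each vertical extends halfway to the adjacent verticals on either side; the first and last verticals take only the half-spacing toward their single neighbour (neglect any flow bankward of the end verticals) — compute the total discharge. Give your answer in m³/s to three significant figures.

w_2 = (3.7 − 0.0)/2 = 1.85 m; q_2 = 0.58 × 0.52 × 1.85 = 0.5580 m³/s
w_3 = (5.4 − 1.6)/2 = 1.9 m; q_3 = 0.66 × 1.12 × 1.9 = 1.404 m³/s
w_4 = (6.8 − 3.7)/2 = 1.55 m; q_4 = 0.65 × 1.11 × 1.55 = 1.118 m³/s
w_5 = (8.2 − 5.4)/2 = 1.4 m; q_5 = 0.65 × 0.95 × 1.4 = 0.8645 m³/s
w_6 = (11.9 − 6.8)/2 = 2.55 m; q_6 = 0.76 × 1.44 × 2.55 = 2.791 m³/s
w_7 = (13.9 − 8.2)/2 = 2.85 m; q_7 = 0.74 × 0.95 × 2.85 = 2.004 m³/s
w_8 = (15.0 − 11.9)/2 = 1.55 m; q_8 = 0.50 × 0.66 × 1.55 = 0.5115 m³/s
Stations 1, 9 contribute zero (depth or velocity is 0).
Q = Σ qᵢ = 9.251 m³/s

9.25 m³/s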